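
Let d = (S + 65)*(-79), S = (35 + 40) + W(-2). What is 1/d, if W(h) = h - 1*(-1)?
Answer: -1/10981 ≈ -9.1066e-5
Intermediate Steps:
W(h) = 1 + h (W(h) = h + 1 = 1 + h)
S = 74 (S = (35 + 40) + (1 - 2) = 75 - 1 = 74)
d = -10981 (d = (74 + 65)*(-79) = 139*(-79) = -10981)
1/d = 1/(-10981) = -1/10981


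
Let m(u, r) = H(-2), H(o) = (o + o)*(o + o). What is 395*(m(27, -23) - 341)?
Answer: -128375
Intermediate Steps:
H(o) = 4*o² (H(o) = (2*o)*(2*o) = 4*o²)
m(u, r) = 16 (m(u, r) = 4*(-2)² = 4*4 = 16)
395*(m(27, -23) - 341) = 395*(16 - 341) = 395*(-325) = -128375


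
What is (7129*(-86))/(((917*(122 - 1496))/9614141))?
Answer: 2947186081127/629979 ≈ 4.6782e+6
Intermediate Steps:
(7129*(-86))/(((917*(122 - 1496))/9614141)) = -613094/((917*(-1374))*(1/9614141)) = -613094/((-1259958*1/9614141)) = -613094/(-1259958/9614141) = -613094*(-9614141/1259958) = 2947186081127/629979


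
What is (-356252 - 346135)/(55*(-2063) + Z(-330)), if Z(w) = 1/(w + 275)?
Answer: 12877095/2080192 ≈ 6.1903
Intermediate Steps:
Z(w) = 1/(275 + w)
(-356252 - 346135)/(55*(-2063) + Z(-330)) = (-356252 - 346135)/(55*(-2063) + 1/(275 - 330)) = -702387/(-113465 + 1/(-55)) = -702387/(-113465 - 1/55) = -702387/(-6240576/55) = -702387*(-55/6240576) = 12877095/2080192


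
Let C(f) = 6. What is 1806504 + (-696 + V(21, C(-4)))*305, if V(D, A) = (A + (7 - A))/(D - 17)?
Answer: 6379031/4 ≈ 1.5948e+6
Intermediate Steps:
V(D, A) = 7/(-17 + D)
1806504 + (-696 + V(21, C(-4)))*305 = 1806504 + (-696 + 7/(-17 + 21))*305 = 1806504 + (-696 + 7/4)*305 = 1806504 - 2777/4*305 = 1806504 - 846985/4 = 6379031/4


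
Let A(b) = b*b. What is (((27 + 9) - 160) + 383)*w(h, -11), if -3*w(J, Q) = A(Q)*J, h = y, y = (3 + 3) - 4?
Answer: -62678/3 ≈ -20893.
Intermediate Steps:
A(b) = b²
y = 2 (y = 6 - 4 = 2)
h = 2
w(J, Q) = -J*Q²/3 (w(J, Q) = -Q²*J/3 = -J*Q²/3)
(((27 + 9) - 160) + 383)*w(h, -11) = (((27 + 9) - 160) + 383)*(-⅓*2*(-11)²) = ((36 - 160) + 383)*(-⅓*2*121) = (-124 + 383)*(-242/3) = 259*(-242/3) = -62678/3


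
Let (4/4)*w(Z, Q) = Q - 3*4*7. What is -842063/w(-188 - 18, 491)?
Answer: -842063/407 ≈ -2068.9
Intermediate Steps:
w(Z, Q) = -84 + Q (w(Z, Q) = Q - 3*4*7 = Q - 12*7 = Q - 1*84 = Q - 84 = -84 + Q)
-842063/w(-188 - 18, 491) = -842063/(-84 + 491) = -842063/407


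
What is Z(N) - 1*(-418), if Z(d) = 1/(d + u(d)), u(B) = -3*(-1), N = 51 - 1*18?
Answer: 15049/36 ≈ 418.03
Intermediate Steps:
N = 33 (N = 51 - 18 = 33)
u(B) = 3
Z(d) = 1/(3 + d) (Z(d) = 1/(d + 3) = 1/(3 + d))
Z(N) - 1*(-418) = 1/(3 + 33) - 1*(-418) = 1/36 + 418 = 15049/36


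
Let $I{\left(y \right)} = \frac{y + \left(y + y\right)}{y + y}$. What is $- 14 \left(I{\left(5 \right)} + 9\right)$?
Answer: $-147$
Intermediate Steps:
$I{\left(y \right)} = \frac{3}{2}$ ($I{\left(y \right)} = \frac{y + 2 y}{2 y} = 3 y \frac{1}{2 y} = \frac{3}{2}$)
$- 14 \left(I{\left(5 \right)} + 9\right) = - 14 \left(\frac{3}{2} + 9\right) = \left(-14\right) \frac{21}{2} = -147$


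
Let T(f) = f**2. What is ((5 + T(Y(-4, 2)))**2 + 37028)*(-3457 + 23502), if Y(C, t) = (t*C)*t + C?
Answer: 4030107385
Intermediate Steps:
Y(C, t) = C + C*t**2 (Y(C, t) = (C*t)*t + C = C*t**2 + C = C + C*t**2)
((5 + T(Y(-4, 2)))**2 + 37028)*(-3457 + 23502) = ((5 + (-4*(1 + 2**2))**2)**2 + 37028)*(-3457 + 23502) = ((5 + (-4*(1 + 4))**2)**2 + 37028)*20045 = ((5 + (-4*5)**2)**2 + 37028)*20045 = ((5 + (-20)**2)**2 + 37028)*20045 = ((5 + 400)**2 + 37028)*20045 = (405**2 + 37028)*20045 = (164025 + 37028)*20045 = 201053*20045 = 4030107385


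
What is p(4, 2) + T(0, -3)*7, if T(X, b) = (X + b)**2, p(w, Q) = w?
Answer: 67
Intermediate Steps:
p(4, 2) + T(0, -3)*7 = 4 + (0 - 3)**2*7 = 4 + (-3)**2*7 = 4 + 9*7 = 4 + 63 = 67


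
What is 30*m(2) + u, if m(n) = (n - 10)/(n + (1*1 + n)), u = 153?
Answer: 105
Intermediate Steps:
m(n) = (-10 + n)/(1 + 2*n) (m(n) = (-10 + n)/(n + (1 + n)) = (-10 + n)/(1 + 2*n))
30*m(2) + u = 30*((-10 + 2)/(1 + 2*2)) + 153 = 30*(-8/(1 + 4)) + 153 = 30*(-8/5) + 153 = -48 + 153 = 105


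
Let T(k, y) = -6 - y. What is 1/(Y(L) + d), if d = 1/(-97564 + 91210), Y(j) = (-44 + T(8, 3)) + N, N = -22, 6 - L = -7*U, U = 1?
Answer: -6354/476551 ≈ -0.013333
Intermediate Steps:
L = 13 (L = 6 - (-7) = 6 - 1*(-7) = 6 + 7 = 13)
Y(j) = -75 (Y(j) = (-44 + (-6 - 1*3)) - 22 = (-44 + (-6 - 3)) - 22 = (-44 - 9) - 22 = -53 - 22 = -75)
d = -1/6354 (d = 1/(-6354) = -1/6354 ≈ -0.00015738)
1/(Y(L) + d) = 1/(-75 - 1/6354) = 1/(-476551/6354) = -6354/476551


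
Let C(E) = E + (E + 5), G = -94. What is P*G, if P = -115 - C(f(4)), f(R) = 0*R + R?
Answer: 12032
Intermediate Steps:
f(R) = R (f(R) = 0 + R = R)
C(E) = 5 + 2*E (C(E) = E + (5 + E) = 5 + 2*E)
P = -128 (P = -115 - (5 + 2*4) = -115 - (5 + 8) = -115 - 1*13 = -115 - 13 = -128)
P*G = -128*(-94) = 12032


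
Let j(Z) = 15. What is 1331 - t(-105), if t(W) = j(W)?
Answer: 1316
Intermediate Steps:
t(W) = 15
1331 - t(-105) = 1331 - 1*15 = 1331 - 15 = 1316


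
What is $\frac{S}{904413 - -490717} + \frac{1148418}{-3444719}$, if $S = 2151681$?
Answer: $\frac{5809744018299}{4805830818470} \approx 1.2089$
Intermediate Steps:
$\frac{S}{904413 - -490717} + \frac{1148418}{-3444719} = \frac{2151681}{904413 - -490717} + \frac{1148418}{-3444719} = \frac{2151681}{904413 + 490717} + 1148418 \left(- \frac{1}{3444719}\right) = \frac{2151681}{1395130} - \frac{1148418}{3444719} = \frac{5809744018299}{4805830818470}$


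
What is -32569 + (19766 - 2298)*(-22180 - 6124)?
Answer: -494446841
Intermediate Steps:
-32569 + (19766 - 2298)*(-22180 - 6124) = -32569 + 17468*(-28304) = -32569 - 494414272 = -494446841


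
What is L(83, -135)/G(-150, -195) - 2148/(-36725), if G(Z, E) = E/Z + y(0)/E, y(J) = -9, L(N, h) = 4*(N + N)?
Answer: 126819116/257075 ≈ 493.32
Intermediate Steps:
L(N, h) = 8*N (L(N, h) = 4*(2*N) = 8*N)
G(Z, E) = -9/E + E/Z (G(Z, E) = E/Z - 9/E = -9/E + E/Z)
L(83, -135)/G(-150, -195) - 2148/(-36725) = (8*83)/(-9/(-195) - 195/(-150)) - 2148/(-36725) = 664/(-9*(-1/195) - 195*(-1/150)) - 2148*(-1/36725) = 664/(3/65 + 13/10) + 2148/36725 = 664/(35/26) + 2148/36725 = 664*(26/35) + 2148/36725 = 17264/35 + 2148/36725 = 126819116/257075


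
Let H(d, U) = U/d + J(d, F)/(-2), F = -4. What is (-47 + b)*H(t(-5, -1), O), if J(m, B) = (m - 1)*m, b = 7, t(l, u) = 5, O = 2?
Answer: 384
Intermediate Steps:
J(m, B) = m*(-1 + m) (J(m, B) = (-1 + m)*m = m*(-1 + m))
H(d, U) = U/d - d*(-1 + d)/2 (H(d, U) = U/d + (d*(-1 + d))/(-2) = U/d + (d*(-1 + d))*(-1/2) = U/d - d*(-1 + d)/2)
(-47 + b)*H(t(-5, -1), O) = (-47 + 7)*((2 + (1/2)*5**2*(1 - 1*5))/5) = -8*(2 + (1/2)*25*(1 - 5)) = -8*(2 + (1/2)*25*(-4)) = -8*(2 - 50) = -8*(-48) = -40*(-48/5) = 384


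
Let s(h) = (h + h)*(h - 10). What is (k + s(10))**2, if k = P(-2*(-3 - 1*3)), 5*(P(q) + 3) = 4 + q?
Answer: 1/25 ≈ 0.040000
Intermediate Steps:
s(h) = 2*h*(-10 + h) (s(h) = (2*h)*(-10 + h) = 2*h*(-10 + h))
P(q) = -11/5 + q/5 (P(q) = -3 + (4 + q)/5 = -3 + (4/5 + q/5) = -11/5 + q/5)
k = 1/5 (k = -11/5 + (-2*(-3 - 1*3))/5 = -11/5 + (-2*(-3 - 3))/5 = -11/5 + (-2*(-6))/5 = -11/5 + (1/5)*12 = -11/5 + 12/5 = 1/5 ≈ 0.20000)
(k + s(10))**2 = (1/5 + 2*10*(-10 + 10))**2 = (1/5 + 2*10*0)**2 = (1/5 + 0)**2 = (1/5)**2 = 1/25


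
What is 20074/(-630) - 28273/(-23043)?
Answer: -74125532/2419515 ≈ -30.637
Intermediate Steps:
20074/(-630) - 28273/(-23043) = 20074*(-1/630) - 28273*(-1/23043) = -10037/315 + 28273/23043 = -74125532/2419515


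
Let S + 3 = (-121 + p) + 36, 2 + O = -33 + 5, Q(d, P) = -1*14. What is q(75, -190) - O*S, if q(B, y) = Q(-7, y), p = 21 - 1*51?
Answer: -3554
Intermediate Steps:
p = -30 (p = 21 - 51 = -30)
Q(d, P) = -14
q(B, y) = -14
O = -30 (O = -2 + (-33 + 5) = -2 - 28 = -30)
S = -118 (S = -3 + ((-121 - 30) + 36) = -3 + (-151 + 36) = -3 - 115 = -118)
q(75, -190) - O*S = -14 - (-30)*(-118) = -14 - 1*3540 = -14 - 3540 = -3554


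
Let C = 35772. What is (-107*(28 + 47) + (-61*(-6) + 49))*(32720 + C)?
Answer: -521224120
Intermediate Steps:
(-107*(28 + 47) + (-61*(-6) + 49))*(32720 + C) = (-107*(28 + 47) + (-61*(-6) + 49))*(32720 + 35772) = (-107*75 + (366 + 49))*68492 = (-8025 + 415)*68492 = -7610*68492 = -521224120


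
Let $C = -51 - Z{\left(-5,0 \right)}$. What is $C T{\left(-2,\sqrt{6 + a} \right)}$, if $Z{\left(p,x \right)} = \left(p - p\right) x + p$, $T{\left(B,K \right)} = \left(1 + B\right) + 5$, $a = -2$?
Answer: $-184$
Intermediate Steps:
$T{\left(B,K \right)} = 6 + B$
$Z{\left(p,x \right)} = p$ ($Z{\left(p,x \right)} = 0 x + p = 0 + p = p$)
$C = -46$ ($C = -51 - -5 = -51 + 5 = -46$)
$C T{\left(-2,\sqrt{6 + a} \right)} = - 46 \left(6 - 2\right) = \left(-46\right) 4 = -184$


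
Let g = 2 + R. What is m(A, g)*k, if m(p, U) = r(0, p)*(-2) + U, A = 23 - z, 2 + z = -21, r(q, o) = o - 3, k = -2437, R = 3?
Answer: 197397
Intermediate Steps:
r(q, o) = -3 + o
z = -23 (z = -2 - 21 = -23)
g = 5 (g = 2 + 3 = 5)
A = 46 (A = 23 - 1*(-23) = 23 + 23 = 46)
m(p, U) = 6 + U - 2*p (m(p, U) = (-3 + p)*(-2) + U = (6 - 2*p) + U = 6 + U - 2*p)
m(A, g)*k = (6 + 5 - 2*46)*(-2437) = (6 + 5 - 92)*(-2437) = -81*(-2437) = 197397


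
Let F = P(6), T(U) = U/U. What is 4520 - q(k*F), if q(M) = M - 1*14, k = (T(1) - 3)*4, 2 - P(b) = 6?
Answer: 4502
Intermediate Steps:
P(b) = -4 (P(b) = 2 - 1*6 = 2 - 6 = -4)
T(U) = 1
k = -8 (k = (1 - 3)*4 = -2*4 = -8)
F = -4
q(M) = -14 + M (q(M) = M - 14 = -14 + M)
4520 - q(k*F) = 4520 - (-14 - 8*(-4)) = 4520 - (-14 + 32) = 4520 - 1*18 = 4520 - 18 = 4502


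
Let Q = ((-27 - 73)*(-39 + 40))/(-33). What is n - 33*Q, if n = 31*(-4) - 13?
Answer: -237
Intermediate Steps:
n = -137 (n = -124 - 13 = -137)
Q = 100/33 (Q = -100*1*(-1/33) = -100*(-1/33) = 100/33 ≈ 3.0303)
n - 33*Q = -137 - 33*100/33 = -137 - 100 = -237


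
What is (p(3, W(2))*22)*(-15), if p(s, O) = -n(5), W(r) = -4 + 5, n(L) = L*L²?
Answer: 41250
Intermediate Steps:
n(L) = L³
W(r) = 1
p(s, O) = -125 (p(s, O) = -1*5³ = -1*125 = -125)
(p(3, W(2))*22)*(-15) = -125*22*(-15) = -2750*(-15) = 41250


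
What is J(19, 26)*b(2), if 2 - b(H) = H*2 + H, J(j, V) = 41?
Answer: -164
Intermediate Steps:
b(H) = 2 - 3*H (b(H) = 2 - (H*2 + H) = 2 - (2*H + H) = 2 - 3*H)
J(19, 26)*b(2) = 41*(2 - 3*2) = 41*(2 - 6) = 41*(-4) = -164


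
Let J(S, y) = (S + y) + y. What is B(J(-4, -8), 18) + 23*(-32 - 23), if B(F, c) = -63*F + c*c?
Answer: 319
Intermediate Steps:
J(S, y) = S + 2*y
B(F, c) = c² - 63*F (B(F, c) = -63*F + c² = c² - 63*F)
B(J(-4, -8), 18) + 23*(-32 - 23) = (18² - 63*(-4 + 2*(-8))) + 23*(-32 - 23) = (324 - 63*(-4 - 16)) + 23*(-55) = (324 - 63*(-20)) - 1265 = (324 + 1260) - 1265 = 1584 - 1265 = 319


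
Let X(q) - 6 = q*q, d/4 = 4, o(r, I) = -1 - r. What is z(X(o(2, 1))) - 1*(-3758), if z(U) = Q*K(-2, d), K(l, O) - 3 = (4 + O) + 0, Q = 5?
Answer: 3873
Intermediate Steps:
d = 16 (d = 4*4 = 16)
K(l, O) = 7 + O (K(l, O) = 3 + ((4 + O) + 0) = 3 + (4 + O) = 7 + O)
X(q) = 6 + q² (X(q) = 6 + q*q = 6 + q²)
z(U) = 115 (z(U) = 5*(7 + 16) = 5*23 = 115)
z(X(o(2, 1))) - 1*(-3758) = 115 - 1*(-3758) = 115 + 3758 = 3873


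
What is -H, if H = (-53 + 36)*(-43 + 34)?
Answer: -153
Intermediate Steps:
H = 153 (H = -17*(-9) = 153)
-H = -1*153 = -153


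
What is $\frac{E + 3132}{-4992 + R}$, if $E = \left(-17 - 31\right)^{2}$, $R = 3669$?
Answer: $- \frac{604}{147} \approx -4.1088$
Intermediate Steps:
$E = 2304$ ($E = \left(-48\right)^{2} = 2304$)
$\frac{E + 3132}{-4992 + R} = \frac{2304 + 3132}{-4992 + 3669} = \frac{5436}{-1323} = 5436 \left(- \frac{1}{1323}\right) = - \frac{604}{147}$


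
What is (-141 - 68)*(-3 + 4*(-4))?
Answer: 3971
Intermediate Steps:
(-141 - 68)*(-3 + 4*(-4)) = -209*(-3 - 16) = -209*(-19) = 3971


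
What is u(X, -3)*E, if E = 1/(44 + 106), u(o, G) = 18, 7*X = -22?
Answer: 3/25 ≈ 0.12000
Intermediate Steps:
X = -22/7 (X = (1/7)*(-22) = -22/7 ≈ -3.1429)
E = 1/150 ≈ 0.0066667
u(X, -3)*E = 18*(1/150) = 3/25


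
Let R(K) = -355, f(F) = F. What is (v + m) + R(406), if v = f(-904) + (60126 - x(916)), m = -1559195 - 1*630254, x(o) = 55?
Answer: -2130637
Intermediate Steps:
m = -2189449 (m = -1559195 - 630254 = -2189449)
v = 59167 (v = -904 + (60126 - 1*55) = -904 + (60126 - 55) = -904 + 60071 = 59167)
(v + m) + R(406) = (59167 - 2189449) - 355 = -2130282 - 355 = -2130637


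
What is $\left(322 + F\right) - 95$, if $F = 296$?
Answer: $523$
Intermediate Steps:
$\left(322 + F\right) - 95 = \left(322 + 296\right) - 95 = 618 - 95 = 523$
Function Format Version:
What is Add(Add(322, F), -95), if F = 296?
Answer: 523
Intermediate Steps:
Add(Add(322, F), -95) = Add(Add(322, 296), -95) = Add(618, -95) = 523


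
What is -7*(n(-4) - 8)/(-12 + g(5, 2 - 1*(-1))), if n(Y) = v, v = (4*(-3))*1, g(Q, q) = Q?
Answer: -20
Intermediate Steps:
v = -12 (v = -12*1 = -12)
n(Y) = -12
-7*(n(-4) - 8)/(-12 + g(5, 2 - 1*(-1))) = -7*(-12 - 8)/(-12 + 5) = -(-140)/(-7) = -(-140)*(-1)/7 = -7*20/7 = -20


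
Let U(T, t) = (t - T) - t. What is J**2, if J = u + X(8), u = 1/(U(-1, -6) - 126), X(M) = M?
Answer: 998001/15625 ≈ 63.872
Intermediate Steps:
U(T, t) = -T
u = -1/125 (u = 1/(-1*(-1) - 126) = 1/(1 - 126) = 1/(-125) = -1/125 ≈ -0.0080000)
J = 999/125 (J = -1/125 + 8 = 999/125 ≈ 7.9920)
J**2 = (999/125)**2 = 998001/15625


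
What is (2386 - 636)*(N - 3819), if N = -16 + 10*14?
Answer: -6466250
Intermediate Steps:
N = 124 (N = -16 + 140 = 124)
(2386 - 636)*(N - 3819) = (2386 - 636)*(124 - 3819) = 1750*(-3695) = -6466250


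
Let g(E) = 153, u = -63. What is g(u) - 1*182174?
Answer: -182021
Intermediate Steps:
g(u) - 1*182174 = 153 - 1*182174 = 153 - 182174 = -182021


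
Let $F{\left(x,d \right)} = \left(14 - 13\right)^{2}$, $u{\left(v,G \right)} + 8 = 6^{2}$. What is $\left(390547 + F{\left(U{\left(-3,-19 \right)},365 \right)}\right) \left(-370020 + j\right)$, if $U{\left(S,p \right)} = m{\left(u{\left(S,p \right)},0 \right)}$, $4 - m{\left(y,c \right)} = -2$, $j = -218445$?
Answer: $-229823828820$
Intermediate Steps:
$u{\left(v,G \right)} = 28$ ($u{\left(v,G \right)} = -8 + 6^{2} = -8 + 36 = 28$)
$m{\left(y,c \right)} = 6$ ($m{\left(y,c \right)} = 4 - -2 = 4 + 2 = 6$)
$U{\left(S,p \right)} = 6$
$F{\left(x,d \right)} = 1$ ($F{\left(x,d \right)} = 1^{2} = 1$)
$\left(390547 + F{\left(U{\left(-3,-19 \right)},365 \right)}\right) \left(-370020 + j\right) = \left(390547 + 1\right) \left(-370020 - 218445\right) = 390548 \left(-588465\right) = -229823828820$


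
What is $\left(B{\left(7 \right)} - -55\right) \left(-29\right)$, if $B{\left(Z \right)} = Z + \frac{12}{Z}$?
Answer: $- \frac{12934}{7} \approx -1847.7$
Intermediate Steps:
$\left(B{\left(7 \right)} - -55\right) \left(-29\right) = \left(\left(7 + \frac{12}{7}\right) - -55\right) \left(-29\right) = \left(\left(7 + 12 \cdot \frac{1}{7}\right) + 55\right) \left(-29\right) = \left(\left(7 + \frac{12}{7}\right) + 55\right) \left(-29\right) = \left(\frac{61}{7} + 55\right) \left(-29\right) = \frac{446}{7} \left(-29\right) = - \frac{12934}{7}$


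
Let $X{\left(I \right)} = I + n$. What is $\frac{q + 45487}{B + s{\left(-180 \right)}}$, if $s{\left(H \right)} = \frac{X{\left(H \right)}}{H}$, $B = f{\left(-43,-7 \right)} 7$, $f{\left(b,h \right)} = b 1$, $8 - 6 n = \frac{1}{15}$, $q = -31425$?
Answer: $- \frac{227804400}{4860119} \approx -46.872$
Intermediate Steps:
$n = \frac{119}{90}$ ($n = \frac{4}{3} - \frac{1}{6 \cdot 15} = \frac{4}{3} - \frac{1}{90} = \frac{119}{90} \approx 1.3222$)
$f{\left(b,h \right)} = b$
$X{\left(I \right)} = \frac{119}{90} + I$ ($X{\left(I \right)} = I + \frac{119}{90} = \frac{119}{90} + I$)
$B = -301$ ($B = \left(-43\right) 7 = -301$)
$s{\left(H \right)} = \frac{\frac{119}{90} + H}{H}$
$\frac{q + 45487}{B + s{\left(-180 \right)}} = \frac{-31425 + 45487}{-301 + \frac{\frac{119}{90} - 180}{-180}} = \frac{14062}{-301 - - \frac{16081}{16200}} = \frac{14062}{-301 + \frac{16081}{16200}} = \frac{14062}{- \frac{4860119}{16200}} = 14062 \left(- \frac{16200}{4860119}\right) = - \frac{227804400}{4860119}$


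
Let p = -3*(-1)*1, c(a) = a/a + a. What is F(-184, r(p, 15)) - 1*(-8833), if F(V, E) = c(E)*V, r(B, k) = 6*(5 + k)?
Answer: -13431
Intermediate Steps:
c(a) = 1 + a
p = 3 (p = -3*(-1)*1 = 3*1 = 3)
r(B, k) = 30 + 6*k
F(V, E) = V*(1 + E) (F(V, E) = (1 + E)*V = V*(1 + E))
F(-184, r(p, 15)) - 1*(-8833) = -184*(1 + (30 + 6*15)) - 1*(-8833) = -184*(1 + (30 + 90)) + 8833 = -184*(1 + 120) + 8833 = -184*121 + 8833 = -22264 + 8833 = -13431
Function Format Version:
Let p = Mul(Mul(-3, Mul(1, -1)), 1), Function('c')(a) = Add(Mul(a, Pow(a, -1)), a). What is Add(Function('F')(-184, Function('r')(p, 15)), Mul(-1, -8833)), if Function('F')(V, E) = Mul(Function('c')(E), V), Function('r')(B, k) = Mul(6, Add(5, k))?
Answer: -13431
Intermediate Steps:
Function('c')(a) = Add(1, a)
p = 3 (p = Mul(Mul(-3, -1), 1) = Mul(3, 1) = 3)
Function('r')(B, k) = Add(30, Mul(6, k))
Function('F')(V, E) = Mul(V, Add(1, E)) (Function('F')(V, E) = Mul(Add(1, E), V) = Mul(V, Add(1, E)))
Add(Function('F')(-184, Function('r')(p, 15)), Mul(-1, -8833)) = Add(Mul(-184, Add(1, Add(30, Mul(6, 15)))), Mul(-1, -8833)) = Add(Mul(-184, Add(1, Add(30, 90))), 8833) = Add(Mul(-184, Add(1, 120)), 8833) = Add(Mul(-184, 121), 8833) = Add(-22264, 8833) = -13431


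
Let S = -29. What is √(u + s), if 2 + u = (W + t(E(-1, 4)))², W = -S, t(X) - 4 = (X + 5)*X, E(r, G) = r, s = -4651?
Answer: 2*I*√953 ≈ 61.741*I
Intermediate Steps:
t(X) = 4 + X*(5 + X) (t(X) = 4 + (X + 5)*X = 4 + (5 + X)*X = 4 + X*(5 + X))
W = 29 (W = -1*(-29) = 29)
u = 839 (u = -2 + (29 + (4 + (-1)² + 5*(-1)))² = -2 + (29 + (4 + 1 - 5))² = -2 + (29 + 0)² = -2 + 29² = -2 + 841 = 839)
√(u + s) = √(839 - 4651) = √(-3812) = 2*I*√953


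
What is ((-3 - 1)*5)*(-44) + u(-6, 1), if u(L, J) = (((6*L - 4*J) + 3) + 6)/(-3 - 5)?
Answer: 7071/8 ≈ 883.88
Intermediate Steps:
u(L, J) = -9/8 + J/2 - 3*L/4 (u(L, J) = (((-4*J + 6*L) + 3) + 6)/(-8) = ((3 - 4*J + 6*L) + 6)*(-⅛) = (9 - 4*J + 6*L)*(-⅛) = -9/8 + J/2 - 3*L/4)
((-3 - 1)*5)*(-44) + u(-6, 1) = ((-3 - 1)*5)*(-44) + (-9/8 + (½)*1 - ¾*(-6)) = -4*5*(-44) + (-9/8 + ½ + 9/2) = -20*(-44) + 31/8 = 880 + 31/8 = 7071/8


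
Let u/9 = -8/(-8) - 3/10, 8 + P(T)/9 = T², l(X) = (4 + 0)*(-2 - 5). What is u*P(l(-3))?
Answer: 219996/5 ≈ 43999.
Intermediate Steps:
l(X) = -28 (l(X) = 4*(-7) = -28)
P(T) = -72 + 9*T²
u = 63/10 (u = 9*(-8/(-8) - 3/10) = 9*(-8*(-⅛) - 3*⅒) = 9*(1 - 3/10) = 9*(7/10) = 63/10 ≈ 6.3000)
u*P(l(-3)) = 63*(-72 + 9*(-28)²)/10 = 63*(-72 + 9*784)/10 = 63*(-72 + 7056)/10 = (63/10)*6984 = 219996/5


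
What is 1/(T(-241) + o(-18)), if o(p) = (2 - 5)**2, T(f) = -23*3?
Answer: -1/60 ≈ -0.016667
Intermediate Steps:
T(f) = -69
o(p) = 9 (o(p) = (-3)**2 = 9)
1/(T(-241) + o(-18)) = 1/(-69 + 9) = 1/(-60) = -1/60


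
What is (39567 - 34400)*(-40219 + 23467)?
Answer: -86557584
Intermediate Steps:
(39567 - 34400)*(-40219 + 23467) = 5167*(-16752) = -86557584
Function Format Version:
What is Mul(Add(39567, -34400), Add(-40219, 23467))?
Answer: -86557584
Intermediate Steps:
Mul(Add(39567, -34400), Add(-40219, 23467)) = Mul(5167, -16752) = -86557584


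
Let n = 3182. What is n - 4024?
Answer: -842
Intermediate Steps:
n - 4024 = 3182 - 4024 = -842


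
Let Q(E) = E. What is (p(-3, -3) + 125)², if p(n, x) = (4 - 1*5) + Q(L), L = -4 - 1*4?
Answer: 13456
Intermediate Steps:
L = -8 (L = -4 - 4 = -8)
p(n, x) = -9 (p(n, x) = (4 - 1*5) - 8 = (4 - 5) - 8 = -1 - 8 = -9)
(p(-3, -3) + 125)² = (-9 + 125)² = 116² = 13456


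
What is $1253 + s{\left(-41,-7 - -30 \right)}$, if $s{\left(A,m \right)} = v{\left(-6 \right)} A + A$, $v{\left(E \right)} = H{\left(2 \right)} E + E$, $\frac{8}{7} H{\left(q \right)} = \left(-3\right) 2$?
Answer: $\frac{333}{2} \approx 166.5$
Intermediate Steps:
$H{\left(q \right)} = - \frac{21}{4}$ ($H{\left(q \right)} = \frac{7 \left(\left(-3\right) 2\right)}{8} = \frac{7}{8} \left(-6\right) = - \frac{21}{4}$)
$v{\left(E \right)} = - \frac{17 E}{4}$ ($v{\left(E \right)} = - \frac{21 E}{4} + E = - \frac{17 E}{4}$)
$s{\left(A,m \right)} = \frac{53 A}{2}$ ($s{\left(A,m \right)} = \left(- \frac{17}{4}\right) \left(-6\right) A + A = \frac{51 A}{2} + A = \frac{53 A}{2}$)
$1253 + s{\left(-41,-7 - -30 \right)} = 1253 + \frac{53}{2} \left(-41\right) = 1253 - \frac{2173}{2} = \frac{333}{2}$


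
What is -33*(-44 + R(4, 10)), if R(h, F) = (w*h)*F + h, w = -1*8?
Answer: 11880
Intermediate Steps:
w = -8
R(h, F) = h - 8*F*h (R(h, F) = (-8*h)*F + h = -8*F*h + h = h - 8*F*h)
-33*(-44 + R(4, 10)) = -33*(-44 + 4*(1 - 8*10)) = -33*(-44 + 4*(1 - 80)) = -33*(-44 + 4*(-79)) = -33*(-44 - 316) = -33*(-360) = 11880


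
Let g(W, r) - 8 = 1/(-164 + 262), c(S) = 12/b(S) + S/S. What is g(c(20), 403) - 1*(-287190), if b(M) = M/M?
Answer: 28145405/98 ≈ 2.8720e+5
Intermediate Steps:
b(M) = 1
c(S) = 13 (c(S) = 12/1 + S/S = 12*1 + 1 = 12 + 1 = 13)
g(W, r) = 785/98 (g(W, r) = 8 + 1/(-164 + 262) = 8 + 1/98 = 785/98)
g(c(20), 403) - 1*(-287190) = 785/98 - 1*(-287190) = 785/98 + 287190 = 28145405/98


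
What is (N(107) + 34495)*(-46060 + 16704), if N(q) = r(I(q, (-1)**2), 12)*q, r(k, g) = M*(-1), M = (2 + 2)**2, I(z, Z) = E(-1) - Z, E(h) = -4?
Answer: -962377748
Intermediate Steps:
I(z, Z) = -4 - Z
M = 16 (M = 4**2 = 16)
r(k, g) = -16 (r(k, g) = 16*(-1) = -16)
N(q) = -16*q
(N(107) + 34495)*(-46060 + 16704) = (-16*107 + 34495)*(-46060 + 16704) = (-1712 + 34495)*(-29356) = 32783*(-29356) = -962377748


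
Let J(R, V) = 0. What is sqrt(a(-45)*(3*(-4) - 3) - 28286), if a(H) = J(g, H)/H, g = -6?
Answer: I*sqrt(28286) ≈ 168.18*I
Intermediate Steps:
a(H) = 0 (a(H) = 0/H = 0)
sqrt(a(-45)*(3*(-4) - 3) - 28286) = sqrt(0*(3*(-4) - 3) - 28286) = sqrt(0*(-12 - 3) - 28286) = sqrt(0*(-15) - 28286) = sqrt(0 - 28286) = sqrt(-28286) = I*sqrt(28286)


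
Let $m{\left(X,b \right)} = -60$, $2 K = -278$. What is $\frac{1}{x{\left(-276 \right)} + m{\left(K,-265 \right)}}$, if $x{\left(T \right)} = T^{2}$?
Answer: $\frac{1}{76116} \approx 1.3138 \cdot 10^{-5}$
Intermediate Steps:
$K = -139$ ($K = \frac{1}{2} \left(-278\right) = -139$)
$\frac{1}{x{\left(-276 \right)} + m{\left(K,-265 \right)}} = \frac{1}{\left(-276\right)^{2} - 60} = \frac{1}{76176 - 60} = \frac{1}{76116}$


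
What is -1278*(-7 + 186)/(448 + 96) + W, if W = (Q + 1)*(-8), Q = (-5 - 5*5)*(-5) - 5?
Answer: -432077/272 ≈ -1588.5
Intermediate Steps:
Q = 145 (Q = (-5 - 25)*(-5) - 5 = -30*(-5) - 5 = 150 - 5 = 145)
W = -1168 (W = (145 + 1)*(-8) = 146*(-8) = -1168)
-1278*(-7 + 186)/(448 + 96) + W = -1278*(-7 + 186)/(448 + 96) - 1168 = -228762/544 - 1168 = -1278*179/544 - 1168 = -114381/272 - 1168 = -432077/272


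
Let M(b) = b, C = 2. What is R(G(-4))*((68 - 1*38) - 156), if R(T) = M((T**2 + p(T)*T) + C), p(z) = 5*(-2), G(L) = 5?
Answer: 2898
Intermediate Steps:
p(z) = -10
R(T) = 2 + T**2 - 10*T (R(T) = (T**2 - 10*T) + 2 = 2 + T**2 - 10*T)
R(G(-4))*((68 - 1*38) - 156) = (2 + 5**2 - 10*5)*((68 - 1*38) - 156) = (2 + 25 - 50)*((68 - 38) - 156) = -23*(30 - 156) = -23*(-126) = 2898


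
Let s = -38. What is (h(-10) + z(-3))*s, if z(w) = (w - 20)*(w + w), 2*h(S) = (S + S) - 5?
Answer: -4769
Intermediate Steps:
h(S) = -5/2 + S (h(S) = ((S + S) - 5)/2 = (2*S - 5)/2 = (-5 + 2*S)/2 = -5/2 + S)
z(w) = 2*w*(-20 + w) (z(w) = (-20 + w)*(2*w) = 2*w*(-20 + w))
(h(-10) + z(-3))*s = ((-5/2 - 10) + 2*(-3)*(-20 - 3))*(-38) = (-25/2 + 2*(-3)*(-23))*(-38) = (-25/2 + 138)*(-38) = (251/2)*(-38) = -4769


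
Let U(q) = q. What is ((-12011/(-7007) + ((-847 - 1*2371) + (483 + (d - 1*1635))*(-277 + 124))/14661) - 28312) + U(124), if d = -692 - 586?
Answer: -2892984048601/102729627 ≈ -28161.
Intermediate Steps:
d = -1278
((-12011/(-7007) + ((-847 - 1*2371) + (483 + (d - 1*1635))*(-277 + 124))/14661) - 28312) + U(124) = ((-12011/(-7007) + ((-847 - 1*2371) + (483 + (-1278 - 1*1635))*(-277 + 124))/14661) - 28312) + 124 = ((-12011*(-1/7007) + ((-847 - 2371) + (483 + (-1278 - 1635))*(-153))*(1/14661)) - 28312) + 124 = ((12011/7007 + (-3218 + (483 - 2913)*(-153))*(1/14661)) - 28312) + 124 = ((12011/7007 + (-3218 - 2430*(-153))*(1/14661)) - 28312) + 124 = ((12011/7007 + (-3218 + 371790)*(1/14661)) - 28312) + 124 = ((12011/7007 + 368572*(1/14661)) - 28312) + 124 = ((12011/7007 + 368572/14661) - 28312) + 124 = (2758677275/102729627 - 28312) + 124 = -2905722522349/102729627 + 124 = -2892984048601/102729627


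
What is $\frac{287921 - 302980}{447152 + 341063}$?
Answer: $- \frac{15059}{788215} \approx -0.019105$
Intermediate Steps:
$\frac{287921 - 302980}{447152 + 341063} = \frac{287921 - 302980}{788215} = \left(-15059\right) \frac{1}{788215} = - \frac{15059}{788215}$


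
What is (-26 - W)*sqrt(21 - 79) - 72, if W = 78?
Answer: -72 - 104*I*sqrt(58) ≈ -72.0 - 792.04*I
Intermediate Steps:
(-26 - W)*sqrt(21 - 79) - 72 = (-26 - 1*78)*sqrt(21 - 79) - 72 = (-26 - 78)*sqrt(-58) - 72 = -104*I*sqrt(58) - 72 = -72 - 104*I*sqrt(58)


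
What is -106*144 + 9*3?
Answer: -15237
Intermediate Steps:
-106*144 + 9*3 = -15264 + 27 = -15237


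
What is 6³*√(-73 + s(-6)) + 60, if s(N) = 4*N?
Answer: 60 + 216*I*√97 ≈ 60.0 + 2127.4*I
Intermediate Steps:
6³*√(-73 + s(-6)) + 60 = 6³*√(-73 + 4*(-6)) + 60 = 216*√(-73 - 24) + 60 = 216*√(-97) + 60 = 216*(I*√97) + 60 = 216*I*√97 + 60 = 60 + 216*I*√97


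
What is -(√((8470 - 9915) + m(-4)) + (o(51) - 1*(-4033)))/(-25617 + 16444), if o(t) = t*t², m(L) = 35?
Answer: 136684/9173 + I*√1410/9173 ≈ 14.901 + 0.0040935*I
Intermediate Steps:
o(t) = t³
-(√((8470 - 9915) + m(-4)) + (o(51) - 1*(-4033)))/(-25617 + 16444) = -(√((8470 - 9915) + 35) + (51³ - 1*(-4033)))/(-25617 + 16444) = -(√(-1445 + 35) + (132651 + 4033))/(-9173) = -(√(-1410) + 136684)*(-1)/9173 = -(I*√1410 + 136684)*(-1)/9173 = -(136684 + I*√1410)*(-1)/9173 = -(-136684/9173 - I*√1410/9173) = 136684/9173 + I*√1410/9173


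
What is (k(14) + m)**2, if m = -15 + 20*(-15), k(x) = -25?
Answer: 115600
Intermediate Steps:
m = -315 (m = -15 - 300 = -315)
(k(14) + m)**2 = (-25 - 315)**2 = (-340)**2 = 115600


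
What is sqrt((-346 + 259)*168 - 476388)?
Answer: 6*I*sqrt(13639) ≈ 700.72*I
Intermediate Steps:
sqrt((-346 + 259)*168 - 476388) = sqrt(-87*168 - 476388) = sqrt(-14616 - 476388) = sqrt(-491004) = 6*I*sqrt(13639)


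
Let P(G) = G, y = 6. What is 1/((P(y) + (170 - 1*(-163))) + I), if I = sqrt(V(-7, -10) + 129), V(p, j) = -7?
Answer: 339/114799 - sqrt(122)/114799 ≈ 0.0028568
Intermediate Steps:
I = sqrt(122) (I = sqrt(-7 + 129) = sqrt(122) ≈ 11.045)
1/((P(y) + (170 - 1*(-163))) + I) = 1/((6 + (170 - 1*(-163))) + sqrt(122)) = 1/((6 + (170 + 163)) + sqrt(122)) = 1/((6 + 333) + sqrt(122)) = 1/(339 + sqrt(122))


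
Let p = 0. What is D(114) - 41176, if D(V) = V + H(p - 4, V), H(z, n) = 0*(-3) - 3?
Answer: -41065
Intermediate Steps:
H(z, n) = -3 (H(z, n) = 0 - 3 = -3)
D(V) = -3 + V (D(V) = V - 3 = -3 + V)
D(114) - 41176 = (-3 + 114) - 41176 = 111 - 41176 = -41065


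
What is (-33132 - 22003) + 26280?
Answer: -28855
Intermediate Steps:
(-33132 - 22003) + 26280 = -55135 + 26280 = -28855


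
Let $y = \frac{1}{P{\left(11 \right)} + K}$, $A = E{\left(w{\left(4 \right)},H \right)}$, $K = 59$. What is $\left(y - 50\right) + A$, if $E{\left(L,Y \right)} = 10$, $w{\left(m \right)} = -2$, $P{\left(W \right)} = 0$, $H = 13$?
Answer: $- \frac{2359}{59} \approx -39.983$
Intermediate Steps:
$A = 10$
$y = \frac{1}{59}$ ($y = \frac{1}{0 + 59} = \frac{1}{59} \approx 0.016949$)
$\left(y - 50\right) + A = \left(\frac{1}{59} - 50\right) + 10 = - \frac{2949}{59} + 10 = - \frac{2359}{59}$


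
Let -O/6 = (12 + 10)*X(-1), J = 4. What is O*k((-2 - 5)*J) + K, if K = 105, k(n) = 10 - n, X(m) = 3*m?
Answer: 15153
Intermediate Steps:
O = 396 (O = -6*(12 + 10)*3*(-1) = -132*(-3) = -6*(-66) = 396)
O*k((-2 - 5)*J) + K = 396*(10 - (-2 - 5)*4) + 105 = 396*(10 - (-7)*4) + 105 = 396*(10 - 1*(-28)) + 105 = 396*(10 + 28) + 105 = 396*38 + 105 = 15048 + 105 = 15153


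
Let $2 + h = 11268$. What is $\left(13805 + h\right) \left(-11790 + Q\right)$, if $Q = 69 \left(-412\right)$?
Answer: $-1008305478$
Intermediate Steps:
$h = 11266$ ($h = -2 + 11268 = 11266$)
$Q = -28428$
$\left(13805 + h\right) \left(-11790 + Q\right) = \left(13805 + 11266\right) \left(-11790 - 28428\right) = 25071 \left(-40218\right) = -1008305478$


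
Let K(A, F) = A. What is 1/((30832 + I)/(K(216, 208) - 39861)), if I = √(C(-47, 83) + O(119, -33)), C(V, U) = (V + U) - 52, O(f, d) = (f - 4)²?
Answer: -244466928/190119803 + 7929*√13209/190119803 ≈ -1.2811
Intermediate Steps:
O(f, d) = (-4 + f)²
C(V, U) = -52 + U + V (C(V, U) = (U + V) - 52 = -52 + U + V)
I = √13209 (I = √((-52 + 83 - 47) + (-4 + 119)²) = √(-16 + 115²) = √(-16 + 13225) = √13209 ≈ 114.93)
1/((30832 + I)/(K(216, 208) - 39861)) = 1/((30832 + √13209)/(216 - 39861)) = 1/((30832 + √13209)/(-39645)) = 1/((30832 + √13209)*(-1/39645)) = 1/(-30832/39645 - √13209/39645)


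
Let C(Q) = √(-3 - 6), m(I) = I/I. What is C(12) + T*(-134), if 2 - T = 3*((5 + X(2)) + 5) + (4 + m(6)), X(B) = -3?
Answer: 3216 + 3*I ≈ 3216.0 + 3.0*I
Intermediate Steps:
m(I) = 1
C(Q) = 3*I (C(Q) = √(-9) = 3*I)
T = -24 (T = 2 - (3*((5 - 3) + 5) + (4 + 1)) = 2 - (3*(2 + 5) + 5) = 2 - (3*7 + 5) = 2 - (21 + 5) = 2 - 1*26 = 2 - 26 = -24)
C(12) + T*(-134) = 3*I - 24*(-134) = 3*I + 3216 = 3216 + 3*I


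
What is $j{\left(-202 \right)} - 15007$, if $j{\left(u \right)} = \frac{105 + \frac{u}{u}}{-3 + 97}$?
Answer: $- \frac{705276}{47} \approx -15006.0$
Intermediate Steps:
$j{\left(u \right)} = \frac{53}{47}$ ($j{\left(u \right)} = \frac{105 + 1}{94} = 106 \cdot \frac{1}{94} = \frac{53}{47}$)
$j{\left(-202 \right)} - 15007 = \frac{53}{47} - 15007 = - \frac{705276}{47}$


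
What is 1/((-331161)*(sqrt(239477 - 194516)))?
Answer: -sqrt(44961)/14889329721 ≈ -1.4241e-8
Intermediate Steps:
1/((-331161)*(sqrt(239477 - 194516))) = -sqrt(44961)/44961/331161 = -sqrt(44961)/14889329721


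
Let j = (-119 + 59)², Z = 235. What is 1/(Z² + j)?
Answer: 1/58825 ≈ 1.7000e-5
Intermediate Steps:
j = 3600 (j = (-60)² = 3600)
1/(Z² + j) = 1/(235² + 3600) = 1/(55225 + 3600) = 1/58825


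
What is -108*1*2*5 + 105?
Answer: -975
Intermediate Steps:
-108*1*2*5 + 105 = -216*5 + 105 = -108*10 + 105 = -1080 + 105 = -975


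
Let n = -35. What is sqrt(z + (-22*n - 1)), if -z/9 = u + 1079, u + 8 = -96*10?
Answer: I*sqrt(230) ≈ 15.166*I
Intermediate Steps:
u = -968 (u = -8 - 96*10 = -8 - 960 = -968)
z = -999 (z = -9*(-968 + 1079) = -9*111 = -999)
sqrt(z + (-22*n - 1)) = sqrt(-999 + (-22*(-35) - 1)) = sqrt(-999 + (770 - 1)) = sqrt(-999 + 769) = sqrt(-230) = I*sqrt(230)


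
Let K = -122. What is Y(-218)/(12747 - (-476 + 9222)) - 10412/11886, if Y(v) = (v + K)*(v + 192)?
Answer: 31706914/23777943 ≈ 1.3335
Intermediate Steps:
Y(v) = (-122 + v)*(192 + v) (Y(v) = (v - 122)*(v + 192) = (-122 + v)*(192 + v))
Y(-218)/(12747 - (-476 + 9222)) - 10412/11886 = (-23424 + (-218)**2 + 70*(-218))/(12747 - (-476 + 9222)) - 10412/11886 = (-23424 + 47524 - 15260)/(12747 - 1*8746) - 10412*1/11886 = 8840/(12747 - 8746) - 5206/5943 = 8840/4001 - 5206/5943 = 31706914/23777943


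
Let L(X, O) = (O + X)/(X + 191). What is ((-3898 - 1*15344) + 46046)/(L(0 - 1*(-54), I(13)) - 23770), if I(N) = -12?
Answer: -234535/207986 ≈ -1.1276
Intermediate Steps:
L(X, O) = (O + X)/(191 + X)
((-3898 - 1*15344) + 46046)/(L(0 - 1*(-54), I(13)) - 23770) = ((-3898 - 1*15344) + 46046)/((-12 + (0 - 1*(-54)))/(191 + (0 - 1*(-54))) - 23770) = ((-3898 - 15344) + 46046)/((-12 + (0 + 54))/(191 + (0 + 54)) - 23770) = (-19242 + 46046)/((-12 + 54)/(191 + 54) - 23770) = 26804/(42/245 - 23770) = 26804/((1/245)*42 - 23770) = 26804/(6/35 - 23770) = 26804/(-831944/35) = 26804*(-35/831944) = -234535/207986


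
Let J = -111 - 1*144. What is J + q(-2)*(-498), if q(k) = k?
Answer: 741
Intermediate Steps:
J = -255 (J = -111 - 144 = -255)
J + q(-2)*(-498) = -255 - 2*(-498) = -255 + 996 = 741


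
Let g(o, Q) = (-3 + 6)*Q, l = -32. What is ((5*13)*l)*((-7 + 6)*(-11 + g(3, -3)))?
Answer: -41600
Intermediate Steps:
g(o, Q) = 3*Q
((5*13)*l)*((-7 + 6)*(-11 + g(3, -3))) = ((5*13)*(-32))*((-7 + 6)*(-11 + 3*(-3))) = (65*(-32))*(-(-11 - 9)) = -(-2080)*(-20) = -2080*20 = -41600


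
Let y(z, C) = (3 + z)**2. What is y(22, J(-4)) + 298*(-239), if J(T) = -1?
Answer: -70597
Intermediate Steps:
y(22, J(-4)) + 298*(-239) = (3 + 22)**2 + 298*(-239) = 25**2 - 71222 = 625 - 71222 = -70597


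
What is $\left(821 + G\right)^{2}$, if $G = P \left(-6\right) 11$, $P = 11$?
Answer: $9025$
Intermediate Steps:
$G = -726$ ($G = 11 \left(-6\right) 11 = \left(-66\right) 11 = -726$)
$\left(821 + G\right)^{2} = \left(821 - 726\right)^{2} = 95^{2} = 9025$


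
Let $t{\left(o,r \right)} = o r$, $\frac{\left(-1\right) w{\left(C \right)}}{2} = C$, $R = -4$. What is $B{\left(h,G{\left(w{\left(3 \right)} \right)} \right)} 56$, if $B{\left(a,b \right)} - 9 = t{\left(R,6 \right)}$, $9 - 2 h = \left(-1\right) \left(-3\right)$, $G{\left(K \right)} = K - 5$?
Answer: $-840$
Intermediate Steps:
$w{\left(C \right)} = - 2 C$
$G{\left(K \right)} = -5 + K$
$h = 3$ ($h = \frac{9}{2} - \frac{\left(-1\right) \left(-3\right)}{2} = \frac{9}{2} - \frac{3}{2} = 3$)
$B{\left(a,b \right)} = -15$ ($B{\left(a,b \right)} = 9 - 24 = -15$)
$B{\left(h,G{\left(w{\left(3 \right)} \right)} \right)} 56 = \left(-15\right) 56 = -840$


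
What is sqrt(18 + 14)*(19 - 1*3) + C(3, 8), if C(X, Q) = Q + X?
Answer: 11 + 64*sqrt(2) ≈ 101.51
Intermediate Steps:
sqrt(18 + 14)*(19 - 1*3) + C(3, 8) = sqrt(18 + 14)*(19 - 1*3) + (8 + 3) = sqrt(32)*(19 - 3) + 11 = (4*sqrt(2))*16 + 11 = 64*sqrt(2) + 11 = 11 + 64*sqrt(2)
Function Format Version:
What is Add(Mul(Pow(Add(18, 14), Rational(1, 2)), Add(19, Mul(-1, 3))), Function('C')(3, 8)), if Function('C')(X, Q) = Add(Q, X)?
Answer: Add(11, Mul(64, Pow(2, Rational(1, 2)))) ≈ 101.51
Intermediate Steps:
Add(Mul(Pow(Add(18, 14), Rational(1, 2)), Add(19, Mul(-1, 3))), Function('C')(3, 8)) = Add(Mul(Pow(Add(18, 14), Rational(1, 2)), Add(19, Mul(-1, 3))), Add(8, 3)) = Add(Mul(Pow(32, Rational(1, 2)), Add(19, -3)), 11) = Add(Mul(Mul(4, Pow(2, Rational(1, 2))), 16), 11) = Add(Mul(64, Pow(2, Rational(1, 2))), 11) = Add(11, Mul(64, Pow(2, Rational(1, 2))))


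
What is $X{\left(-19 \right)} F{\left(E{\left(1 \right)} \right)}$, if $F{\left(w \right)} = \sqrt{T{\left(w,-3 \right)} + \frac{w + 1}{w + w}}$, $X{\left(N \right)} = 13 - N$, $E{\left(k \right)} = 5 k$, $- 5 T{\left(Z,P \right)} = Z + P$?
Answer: $\frac{32 \sqrt{5}}{5} \approx 14.311$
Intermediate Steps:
$T{\left(Z,P \right)} = - \frac{P}{5} - \frac{Z}{5}$ ($T{\left(Z,P \right)} = - \frac{Z + P}{5} = - \frac{P + Z}{5} = - \frac{P}{5} - \frac{Z}{5}$)
$F{\left(w \right)} = \sqrt{\frac{3}{5} - \frac{w}{5} + \frac{1 + w}{2 w}}$ ($F{\left(w \right)} = \sqrt{\left(\left(- \frac{1}{5}\right) \left(-3\right) - \frac{w}{5}\right) + \frac{w + 1}{w + w}} = \sqrt{\left(\frac{3}{5} - \frac{w}{5}\right) + \frac{1 + w}{2 w}} = \sqrt{\frac{3}{5} - \frac{w}{5} + \frac{1 + w}{2 w}}$)
$X{\left(-19 \right)} F{\left(E{\left(1 \right)} \right)} = \left(13 - -19\right) \frac{\sqrt{110 - 20 \cdot 5 \cdot 1 + \frac{50}{5 \cdot 1}}}{10} = \left(13 + 19\right) \frac{\sqrt{110 - 100 + \frac{50}{5}}}{10} = 32 \frac{\sqrt{110 - 100 + 50 \cdot \frac{1}{5}}}{10} = 32 \frac{\sqrt{110 - 100 + 10}}{10} = 32 \frac{\sqrt{20}}{10} = 32 \frac{2 \sqrt{5}}{10} = 32 \frac{\sqrt{5}}{5} = \frac{32 \sqrt{5}}{5}$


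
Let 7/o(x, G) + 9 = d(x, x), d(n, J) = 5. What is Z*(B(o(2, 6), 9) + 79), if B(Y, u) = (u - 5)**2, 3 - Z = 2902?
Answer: -275405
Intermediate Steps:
o(x, G) = -7/4 (o(x, G) = 7/(-9 + 5) = 7/(-4) = 7*(-1/4) = -7/4)
Z = -2899 (Z = 3 - 1*2902 = 3 - 2902 = -2899)
B(Y, u) = (-5 + u)**2
Z*(B(o(2, 6), 9) + 79) = -2899*((-5 + 9)**2 + 79) = -2899*(4**2 + 79) = -2899*(16 + 79) = -2899*95 = -275405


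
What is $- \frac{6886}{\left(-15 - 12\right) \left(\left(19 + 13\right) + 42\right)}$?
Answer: $\frac{3443}{999} \approx 3.4464$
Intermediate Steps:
$- \frac{6886}{\left(-15 - 12\right) \left(\left(19 + 13\right) + 42\right)} = - \frac{6886}{\left(-15 - 12\right) \left(32 + 42\right)} = - \frac{6886}{\left(-27\right) 74} = - \frac{6886}{-1998} = \left(-6886\right) \left(- \frac{1}{1998}\right) = \frac{3443}{999}$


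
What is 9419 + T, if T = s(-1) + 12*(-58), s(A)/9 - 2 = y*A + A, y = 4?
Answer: 8696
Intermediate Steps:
s(A) = 18 + 45*A (s(A) = 18 + 9*(4*A + A) = 18 + 9*(5*A) = 18 + 45*A)
T = -723 (T = (18 + 45*(-1)) + 12*(-58) = (18 - 45) - 696 = -27 - 696 = -723)
9419 + T = 9419 - 723 = 8696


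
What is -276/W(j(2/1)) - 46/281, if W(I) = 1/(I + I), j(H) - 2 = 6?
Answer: -1240942/281 ≈ -4416.2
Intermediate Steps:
j(H) = 8 (j(H) = 2 + 6 = 8)
W(I) = 1/(2*I)
-276/W(j(2/1)) - 46/281 = -276/((½)/8) - 46/281 = -276/((½)*(⅛)) - 46*1/281 = -276/1/16 - 46/281 = -276*16 - 46/281 = -4416 - 46/281 = -1240942/281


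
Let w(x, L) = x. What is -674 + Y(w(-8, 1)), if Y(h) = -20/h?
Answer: -1343/2 ≈ -671.50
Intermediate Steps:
-674 + Y(w(-8, 1)) = -674 - 20/(-8) = -674 - 20*(-⅛) = -674 + 5/2 = -1343/2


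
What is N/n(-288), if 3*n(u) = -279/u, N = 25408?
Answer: 2439168/31 ≈ 78683.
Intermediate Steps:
n(u) = -93/u (n(u) = (-279/u)/3 = -93/u)
N/n(-288) = 25408/((-93/(-288))) = 25408/((-93*(-1/288))) = 25408/(31/96) = 25408*(96/31) = 2439168/31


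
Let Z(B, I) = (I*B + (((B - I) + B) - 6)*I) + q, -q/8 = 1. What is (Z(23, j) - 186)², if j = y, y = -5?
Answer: 285156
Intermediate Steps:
j = -5
q = -8 (q = -8*1 = -8)
Z(B, I) = -8 + B*I + I*(-6 - I + 2*B) (Z(B, I) = (I*B + (((B - I) + B) - 6)*I) - 8 = (B*I + ((-I + 2*B) - 6)*I) - 8 = (B*I + (-6 - I + 2*B)*I) - 8 = (B*I + I*(-6 - I + 2*B)) - 8 = -8 + B*I + I*(-6 - I + 2*B))
(Z(23, j) - 186)² = ((-8 - 1*(-5)² - 6*(-5) + 3*23*(-5)) - 186)² = ((-8 - 1*25 + 30 - 345) - 186)² = ((-8 - 25 + 30 - 345) - 186)² = (-348 - 186)² = (-534)² = 285156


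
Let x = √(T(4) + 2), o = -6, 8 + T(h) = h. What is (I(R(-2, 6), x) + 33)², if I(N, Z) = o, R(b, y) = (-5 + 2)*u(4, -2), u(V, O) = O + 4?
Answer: 729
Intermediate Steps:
u(V, O) = 4 + O
T(h) = -8 + h
x = I*√2 (x = √((-8 + 4) + 2) = √(-4 + 2) = √(-2) = I*√2 ≈ 1.4142*I)
R(b, y) = -6 (R(b, y) = (-5 + 2)*(4 - 2) = -3*2 = -6)
I(N, Z) = -6
(I(R(-2, 6), x) + 33)² = (-6 + 33)² = 27² = 729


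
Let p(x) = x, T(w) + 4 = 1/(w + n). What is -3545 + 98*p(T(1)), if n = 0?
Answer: -3839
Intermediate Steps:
T(w) = -4 + 1/w (T(w) = -4 + 1/(w + 0) = -4 + 1/w)
-3545 + 98*p(T(1)) = -3545 + 98*(-4 + 1/1) = -3545 + 98*(-4 + 1) = -3545 + 98*(-3) = -3545 - 294 = -3839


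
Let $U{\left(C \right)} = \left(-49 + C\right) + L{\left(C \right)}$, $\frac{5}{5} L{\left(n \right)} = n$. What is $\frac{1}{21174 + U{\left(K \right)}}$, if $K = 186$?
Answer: $\frac{1}{21497} \approx 4.6518 \cdot 10^{-5}$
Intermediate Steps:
$L{\left(n \right)} = n$
$U{\left(C \right)} = -49 + 2 C$ ($U{\left(C \right)} = \left(-49 + C\right) + C = -49 + 2 C$)
$\frac{1}{21174 + U{\left(K \right)}} = \frac{1}{21174 + \left(-49 + 2 \cdot 186\right)} = \frac{1}{21174 + \left(-49 + 372\right)} = \frac{1}{21174 + 323} = \frac{1}{21497}$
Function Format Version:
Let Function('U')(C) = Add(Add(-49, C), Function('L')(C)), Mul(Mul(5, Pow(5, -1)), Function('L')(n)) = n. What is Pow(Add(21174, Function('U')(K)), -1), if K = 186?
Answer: Rational(1, 21497) ≈ 4.6518e-5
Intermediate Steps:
Function('L')(n) = n
Function('U')(C) = Add(-49, Mul(2, C)) (Function('U')(C) = Add(Add(-49, C), C) = Add(-49, Mul(2, C)))
Pow(Add(21174, Function('U')(K)), -1) = Pow(Add(21174, Add(-49, Mul(2, 186))), -1) = Pow(Add(21174, Add(-49, 372)), -1) = Pow(Add(21174, 323), -1) = Pow(21497, -1) = Rational(1, 21497)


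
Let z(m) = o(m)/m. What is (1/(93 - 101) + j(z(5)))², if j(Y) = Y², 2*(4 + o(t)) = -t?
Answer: 97969/40000 ≈ 2.4492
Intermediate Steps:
o(t) = -4 - t/2 (o(t) = -4 + (-t)/2 = -4 - t/2)
z(m) = (-4 - m/2)/m
(1/(93 - 101) + j(z(5)))² = (1/(93 - 101) + ((½)*(-8 - 1*5)/5)²)² = (1/(-8) + ((½)*(⅕)*(-8 - 5))²)² = (-⅛ + ((½)*(⅕)*(-13))²)² = (-⅛ + (-13/10)²)² = (-⅛ + 169/100)² = (313/200)² = 97969/40000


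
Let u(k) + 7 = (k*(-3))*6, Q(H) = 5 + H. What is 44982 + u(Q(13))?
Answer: 44651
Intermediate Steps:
u(k) = -7 - 18*k (u(k) = -7 + (k*(-3))*6 = -7 - 3*k*6 = -7 - 18*k)
44982 + u(Q(13)) = 44982 + (-7 - 18*(5 + 13)) = 44982 + (-7 - 18*18) = 44982 + (-7 - 324) = 44982 - 331 = 44651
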